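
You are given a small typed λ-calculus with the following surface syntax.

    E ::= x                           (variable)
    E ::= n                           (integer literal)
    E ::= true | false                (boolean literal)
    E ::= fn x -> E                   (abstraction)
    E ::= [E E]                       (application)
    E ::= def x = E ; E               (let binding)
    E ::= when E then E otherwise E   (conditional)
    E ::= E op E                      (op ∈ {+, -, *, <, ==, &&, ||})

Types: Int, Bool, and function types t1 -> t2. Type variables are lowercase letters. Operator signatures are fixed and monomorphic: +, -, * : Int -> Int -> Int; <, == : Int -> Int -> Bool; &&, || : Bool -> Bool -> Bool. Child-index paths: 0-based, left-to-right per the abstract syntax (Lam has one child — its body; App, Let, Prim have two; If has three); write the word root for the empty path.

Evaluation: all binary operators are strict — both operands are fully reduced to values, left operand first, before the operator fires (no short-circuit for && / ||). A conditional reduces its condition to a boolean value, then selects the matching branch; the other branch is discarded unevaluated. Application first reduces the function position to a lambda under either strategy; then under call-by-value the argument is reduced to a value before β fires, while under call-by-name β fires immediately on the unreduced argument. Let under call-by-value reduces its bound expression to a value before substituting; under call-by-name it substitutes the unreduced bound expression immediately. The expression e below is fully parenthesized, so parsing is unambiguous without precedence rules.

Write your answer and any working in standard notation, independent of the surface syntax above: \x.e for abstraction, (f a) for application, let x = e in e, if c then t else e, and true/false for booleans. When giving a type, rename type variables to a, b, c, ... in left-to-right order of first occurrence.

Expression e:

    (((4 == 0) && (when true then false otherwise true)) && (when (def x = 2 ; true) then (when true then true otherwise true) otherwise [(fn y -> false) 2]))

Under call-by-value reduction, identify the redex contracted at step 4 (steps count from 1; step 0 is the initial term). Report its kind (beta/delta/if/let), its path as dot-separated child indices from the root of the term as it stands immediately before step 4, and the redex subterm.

Answer: let at 1.0 : (let x = 2 in true)

Trace:
step 0: (((4 == 0) && (if true then false else true)) && (if (let x = 2 in true) then (if true then true else true) else ((\y.false) 2)))
step 1: [delta@0.0] ((false && (if true then false else true)) && (if (let x = 2 in true) then (if true then true else true) else ((\y.false) 2)))
step 2: [if@0.1] ((false && false) && (if (let x = 2 in true) then (if true then true else true) else ((\y.false) 2)))
step 3: [delta@0] (false && (if (let x = 2 in true) then (if true then true else true) else ((\y.false) 2)))
step 4: [let@1.0] (false && (if true then (if true then true else true) else ((\y.false) 2)))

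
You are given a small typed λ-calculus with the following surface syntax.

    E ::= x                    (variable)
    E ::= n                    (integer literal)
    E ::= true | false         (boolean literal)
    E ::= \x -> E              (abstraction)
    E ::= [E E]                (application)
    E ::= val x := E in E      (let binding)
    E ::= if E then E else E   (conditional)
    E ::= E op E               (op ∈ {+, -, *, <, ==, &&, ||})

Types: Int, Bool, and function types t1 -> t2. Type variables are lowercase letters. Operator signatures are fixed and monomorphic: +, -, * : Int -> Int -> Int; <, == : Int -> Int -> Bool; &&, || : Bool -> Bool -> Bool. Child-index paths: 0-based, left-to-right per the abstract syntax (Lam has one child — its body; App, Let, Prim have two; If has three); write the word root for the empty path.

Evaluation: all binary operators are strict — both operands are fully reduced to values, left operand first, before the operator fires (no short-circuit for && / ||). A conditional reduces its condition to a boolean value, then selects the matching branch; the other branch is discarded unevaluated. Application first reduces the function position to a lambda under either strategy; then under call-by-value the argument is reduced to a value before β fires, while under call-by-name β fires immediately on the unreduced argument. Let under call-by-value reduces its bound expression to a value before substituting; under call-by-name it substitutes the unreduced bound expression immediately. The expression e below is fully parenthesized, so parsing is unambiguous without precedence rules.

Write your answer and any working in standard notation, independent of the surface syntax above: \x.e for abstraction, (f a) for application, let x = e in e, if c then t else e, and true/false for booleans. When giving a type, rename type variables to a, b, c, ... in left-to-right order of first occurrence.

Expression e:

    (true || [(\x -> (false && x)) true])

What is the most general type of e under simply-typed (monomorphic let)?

Answer: Bool

Trace:
  unify Bool ~ Bool
  unify Bool ~ Bool
x : a
  unify a ~ Bool
\x._ : Bool -> Bool
  unify Bool -> Bool ~ Bool -> b
  unify Bool ~ Bool
  unify Bool ~ b
_ _ : Bool
  unify Bool ~ Bool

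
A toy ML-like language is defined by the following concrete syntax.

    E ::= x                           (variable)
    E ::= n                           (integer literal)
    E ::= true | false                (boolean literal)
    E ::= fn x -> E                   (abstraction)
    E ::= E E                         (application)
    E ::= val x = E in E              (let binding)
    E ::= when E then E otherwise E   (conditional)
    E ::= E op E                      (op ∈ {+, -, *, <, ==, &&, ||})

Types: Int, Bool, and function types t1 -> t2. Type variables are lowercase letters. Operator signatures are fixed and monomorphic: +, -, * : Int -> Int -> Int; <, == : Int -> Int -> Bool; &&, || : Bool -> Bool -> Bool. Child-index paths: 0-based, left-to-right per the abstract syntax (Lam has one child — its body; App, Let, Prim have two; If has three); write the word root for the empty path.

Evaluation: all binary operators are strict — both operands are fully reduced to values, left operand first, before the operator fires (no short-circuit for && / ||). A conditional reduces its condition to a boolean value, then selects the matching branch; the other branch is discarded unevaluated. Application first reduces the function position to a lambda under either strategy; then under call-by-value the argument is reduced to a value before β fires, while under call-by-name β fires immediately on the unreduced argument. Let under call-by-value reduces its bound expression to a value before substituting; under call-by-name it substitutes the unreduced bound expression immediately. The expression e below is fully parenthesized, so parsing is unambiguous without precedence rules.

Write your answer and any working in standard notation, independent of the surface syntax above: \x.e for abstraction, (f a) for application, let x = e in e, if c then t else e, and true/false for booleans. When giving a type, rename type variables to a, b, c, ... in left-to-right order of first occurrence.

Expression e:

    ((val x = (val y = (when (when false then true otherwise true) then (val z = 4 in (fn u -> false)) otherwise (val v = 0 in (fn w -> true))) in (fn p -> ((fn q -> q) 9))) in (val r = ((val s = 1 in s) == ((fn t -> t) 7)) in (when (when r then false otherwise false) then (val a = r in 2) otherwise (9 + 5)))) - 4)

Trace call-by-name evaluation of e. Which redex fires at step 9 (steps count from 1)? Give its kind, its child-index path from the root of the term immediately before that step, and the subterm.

Answer: delta at root : (14 - 4)

Trace:
step 0: ((let x = (let y = (if (if false then true else true) then (let z = 4 in (\u.false)) else (let v = 0 in (\w.true))) in (\p.((\q.q) 9))) in (let r = ((let s = 1 in s) == ((\t.t) 7)) in (if (if r then false else false) then (let a = r in 2) else (9 + 5)))) - 4)
step 1: [let@0] ((let r = ((let s = 1 in s) == ((\t.t) 7)) in (if (if r then false else false) then (let a = r in 2) else (9 + 5))) - 4)
step 2: [let@0] ((if (if ((let s = 1 in s) == ((\t.t) 7)) then false else false) then (let a = ((let s = 1 in s) == ((\t.t) 7)) in 2) else (9 + 5)) - 4)
step 3: [let@0.0.0.0] ((if (if (1 == ((\t.t) 7)) then false else false) then (let a = ((let s = 1 in s) == ((\t.t) 7)) in 2) else (9 + 5)) - 4)
step 4: [beta@0.0.0.1] ((if (if (1 == 7) then false else false) then (let a = ((let s = 1 in s) == ((\t.t) 7)) in 2) else (9 + 5)) - 4)
step 5: [delta@0.0.0] ((if (if false then false else false) then (let a = ((let s = 1 in s) == ((\t.t) 7)) in 2) else (9 + 5)) - 4)
step 6: [if@0.0] ((if false then (let a = ((let s = 1 in s) == ((\t.t) 7)) in 2) else (9 + 5)) - 4)
step 7: [if@0] ((9 + 5) - 4)
step 8: [delta@0] (14 - 4)
step 9: [delta@root] 10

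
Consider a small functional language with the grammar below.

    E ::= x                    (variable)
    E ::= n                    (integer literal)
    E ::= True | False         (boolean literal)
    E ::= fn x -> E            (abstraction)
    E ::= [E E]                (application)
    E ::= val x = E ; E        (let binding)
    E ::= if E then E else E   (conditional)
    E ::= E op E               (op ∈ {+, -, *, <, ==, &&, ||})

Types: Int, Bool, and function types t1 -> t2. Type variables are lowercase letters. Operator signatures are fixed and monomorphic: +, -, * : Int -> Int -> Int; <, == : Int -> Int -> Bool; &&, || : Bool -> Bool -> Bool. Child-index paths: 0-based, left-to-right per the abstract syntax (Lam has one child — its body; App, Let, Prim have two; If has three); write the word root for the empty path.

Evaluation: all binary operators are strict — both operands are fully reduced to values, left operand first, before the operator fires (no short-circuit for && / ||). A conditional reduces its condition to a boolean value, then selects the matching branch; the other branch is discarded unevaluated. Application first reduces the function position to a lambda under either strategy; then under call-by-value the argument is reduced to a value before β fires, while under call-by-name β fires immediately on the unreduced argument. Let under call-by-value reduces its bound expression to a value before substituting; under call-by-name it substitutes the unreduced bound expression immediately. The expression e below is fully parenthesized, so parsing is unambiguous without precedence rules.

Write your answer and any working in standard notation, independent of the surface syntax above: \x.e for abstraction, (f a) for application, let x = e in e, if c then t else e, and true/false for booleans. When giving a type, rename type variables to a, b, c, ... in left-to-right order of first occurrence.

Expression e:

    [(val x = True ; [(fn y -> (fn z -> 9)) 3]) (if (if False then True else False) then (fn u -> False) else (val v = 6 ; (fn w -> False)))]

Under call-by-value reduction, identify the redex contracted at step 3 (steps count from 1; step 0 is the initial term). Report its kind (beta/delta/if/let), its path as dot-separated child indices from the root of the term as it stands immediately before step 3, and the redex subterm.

Answer: if at 1.0 : (if false then true else false)

Working:
step 0: ((let x = true in ((\y.(\z.9)) 3)) (if (if false then true else false) then (\u.false) else (let v = 6 in (\w.false))))
step 1: [let@0] (((\y.(\z.9)) 3) (if (if false then true else false) then (\u.false) else (let v = 6 in (\w.false))))
step 2: [beta@0] ((\z.9) (if (if false then true else false) then (\u.false) else (let v = 6 in (\w.false))))
step 3: [if@1.0] ((\z.9) (if false then (\u.false) else (let v = 6 in (\w.false))))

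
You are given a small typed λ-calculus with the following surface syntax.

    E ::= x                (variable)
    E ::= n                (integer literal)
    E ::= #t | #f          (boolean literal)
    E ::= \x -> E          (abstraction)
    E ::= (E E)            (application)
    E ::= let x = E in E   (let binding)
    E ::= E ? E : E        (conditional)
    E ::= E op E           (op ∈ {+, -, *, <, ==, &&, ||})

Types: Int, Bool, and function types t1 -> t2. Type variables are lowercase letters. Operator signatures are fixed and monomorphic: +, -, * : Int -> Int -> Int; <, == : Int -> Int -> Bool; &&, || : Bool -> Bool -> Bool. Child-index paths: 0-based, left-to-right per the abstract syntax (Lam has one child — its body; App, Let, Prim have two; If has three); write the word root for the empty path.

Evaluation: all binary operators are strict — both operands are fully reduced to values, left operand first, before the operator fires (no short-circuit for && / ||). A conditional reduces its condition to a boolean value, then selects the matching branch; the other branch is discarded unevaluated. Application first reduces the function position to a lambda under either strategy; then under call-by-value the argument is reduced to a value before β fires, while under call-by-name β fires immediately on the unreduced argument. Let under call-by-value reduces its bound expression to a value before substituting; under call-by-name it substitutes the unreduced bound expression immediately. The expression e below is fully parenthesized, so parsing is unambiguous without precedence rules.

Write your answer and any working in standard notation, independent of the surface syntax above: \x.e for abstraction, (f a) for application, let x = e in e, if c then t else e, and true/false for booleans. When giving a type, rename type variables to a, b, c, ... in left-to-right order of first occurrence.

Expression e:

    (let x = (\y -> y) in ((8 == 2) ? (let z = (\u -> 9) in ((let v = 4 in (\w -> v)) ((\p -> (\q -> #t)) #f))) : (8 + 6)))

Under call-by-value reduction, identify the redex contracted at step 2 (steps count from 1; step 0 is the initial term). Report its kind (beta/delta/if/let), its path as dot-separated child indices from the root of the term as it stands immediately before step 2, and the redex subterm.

Working:
step 0: (let x = (\y.y) in (if (8 == 2) then (let z = (\u.9) in ((let v = 4 in (\w.v)) ((\p.(\q.true)) false))) else (8 + 6)))
step 1: [let@root] (if (8 == 2) then (let z = (\u.9) in ((let v = 4 in (\w.v)) ((\p.(\q.true)) false))) else (8 + 6))
step 2: [delta@0] (if false then (let z = (\u.9) in ((let v = 4 in (\w.v)) ((\p.(\q.true)) false))) else (8 + 6))

Answer: delta at 0 : (8 == 2)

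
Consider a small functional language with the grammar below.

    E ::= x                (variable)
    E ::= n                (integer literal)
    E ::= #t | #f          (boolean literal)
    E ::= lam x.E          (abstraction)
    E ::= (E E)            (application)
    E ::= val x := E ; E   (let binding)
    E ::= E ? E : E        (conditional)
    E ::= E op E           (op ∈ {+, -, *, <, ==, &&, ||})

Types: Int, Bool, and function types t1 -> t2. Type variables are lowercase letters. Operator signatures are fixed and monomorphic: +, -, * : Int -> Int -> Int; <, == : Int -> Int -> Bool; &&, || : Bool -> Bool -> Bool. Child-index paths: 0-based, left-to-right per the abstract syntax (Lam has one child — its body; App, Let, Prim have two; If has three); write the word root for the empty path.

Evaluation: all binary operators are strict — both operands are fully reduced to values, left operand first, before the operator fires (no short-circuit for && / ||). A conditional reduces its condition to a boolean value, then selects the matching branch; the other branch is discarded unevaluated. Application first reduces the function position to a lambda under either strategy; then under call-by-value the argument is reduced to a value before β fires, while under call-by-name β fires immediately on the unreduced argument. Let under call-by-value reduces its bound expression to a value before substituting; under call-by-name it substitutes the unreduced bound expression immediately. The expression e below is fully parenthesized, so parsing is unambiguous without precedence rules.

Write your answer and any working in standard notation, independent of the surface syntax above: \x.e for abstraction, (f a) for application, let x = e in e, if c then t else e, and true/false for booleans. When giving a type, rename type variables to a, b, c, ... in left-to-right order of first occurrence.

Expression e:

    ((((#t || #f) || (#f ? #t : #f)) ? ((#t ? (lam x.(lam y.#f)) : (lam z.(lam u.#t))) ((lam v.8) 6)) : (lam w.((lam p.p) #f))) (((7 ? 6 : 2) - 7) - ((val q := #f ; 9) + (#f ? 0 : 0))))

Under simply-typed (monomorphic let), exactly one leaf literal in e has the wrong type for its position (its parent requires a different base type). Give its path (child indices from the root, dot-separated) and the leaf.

Answer: 1.0.0.0 : 7

Working:
  unify Bool ~ Bool
  unify Bool ~ Bool
  unify Bool ~ Bool
  unify Bool ~ Bool
  unify Bool ~ Bool
  unify Bool ~ Bool
  unify Bool ~ Bool
  unify Bool ~ Bool
\y._ : b -> Bool
\x._ : a -> b -> Bool
\u._ : d -> Bool
\z._ : c -> d -> Bool
  unify a -> b -> Bool ~ c -> d -> Bool
  unify a ~ c
  unify b -> Bool ~ d -> Bool
  unify b ~ d
  unify Bool ~ Bool
\v._ : e -> Int
  unify e -> Int ~ Int -> f
  unify e ~ Int
  unify Int ~ f
_ _ : Int
  unify c -> d -> Bool ~ Int -> g
  unify c ~ Int
  unify d -> Bool ~ g
_ _ : d -> Bool
p : i
\p._ : i -> i
  unify i -> i ~ Bool -> j
  unify i ~ Bool
  unify Bool ~ j
_ _ : Bool
\w._ : h -> Bool
  unify d -> Bool ~ h -> Bool
  unify d ~ h
  unify Bool ~ Bool
  unify Int ~ Bool
  FAIL: mismatch Int ~ Bool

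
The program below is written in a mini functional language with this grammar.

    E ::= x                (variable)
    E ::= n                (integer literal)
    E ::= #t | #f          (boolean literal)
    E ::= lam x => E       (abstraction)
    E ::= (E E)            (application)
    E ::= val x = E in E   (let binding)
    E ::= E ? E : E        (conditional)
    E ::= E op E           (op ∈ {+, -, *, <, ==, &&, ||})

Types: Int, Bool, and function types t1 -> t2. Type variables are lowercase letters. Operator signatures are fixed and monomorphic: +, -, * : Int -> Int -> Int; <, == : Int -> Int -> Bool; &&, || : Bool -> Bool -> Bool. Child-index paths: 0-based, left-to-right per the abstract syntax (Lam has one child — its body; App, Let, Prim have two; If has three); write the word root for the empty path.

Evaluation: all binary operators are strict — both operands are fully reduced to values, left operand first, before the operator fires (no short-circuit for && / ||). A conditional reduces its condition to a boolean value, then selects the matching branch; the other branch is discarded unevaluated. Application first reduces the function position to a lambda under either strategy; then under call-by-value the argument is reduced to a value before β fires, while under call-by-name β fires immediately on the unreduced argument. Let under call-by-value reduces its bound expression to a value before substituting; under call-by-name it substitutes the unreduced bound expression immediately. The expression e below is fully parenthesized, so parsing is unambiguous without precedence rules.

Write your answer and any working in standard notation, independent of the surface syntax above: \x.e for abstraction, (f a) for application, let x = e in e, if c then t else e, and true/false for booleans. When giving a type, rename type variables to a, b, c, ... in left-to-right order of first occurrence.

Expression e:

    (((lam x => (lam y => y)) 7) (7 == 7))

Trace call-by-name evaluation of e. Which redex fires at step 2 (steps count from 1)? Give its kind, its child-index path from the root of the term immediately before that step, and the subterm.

Answer: beta at root : ((\y.y) (7 == 7))

Working:
step 0: (((\x.(\y.y)) 7) (7 == 7))
step 1: [beta@0] ((\y.y) (7 == 7))
step 2: [beta@root] (7 == 7)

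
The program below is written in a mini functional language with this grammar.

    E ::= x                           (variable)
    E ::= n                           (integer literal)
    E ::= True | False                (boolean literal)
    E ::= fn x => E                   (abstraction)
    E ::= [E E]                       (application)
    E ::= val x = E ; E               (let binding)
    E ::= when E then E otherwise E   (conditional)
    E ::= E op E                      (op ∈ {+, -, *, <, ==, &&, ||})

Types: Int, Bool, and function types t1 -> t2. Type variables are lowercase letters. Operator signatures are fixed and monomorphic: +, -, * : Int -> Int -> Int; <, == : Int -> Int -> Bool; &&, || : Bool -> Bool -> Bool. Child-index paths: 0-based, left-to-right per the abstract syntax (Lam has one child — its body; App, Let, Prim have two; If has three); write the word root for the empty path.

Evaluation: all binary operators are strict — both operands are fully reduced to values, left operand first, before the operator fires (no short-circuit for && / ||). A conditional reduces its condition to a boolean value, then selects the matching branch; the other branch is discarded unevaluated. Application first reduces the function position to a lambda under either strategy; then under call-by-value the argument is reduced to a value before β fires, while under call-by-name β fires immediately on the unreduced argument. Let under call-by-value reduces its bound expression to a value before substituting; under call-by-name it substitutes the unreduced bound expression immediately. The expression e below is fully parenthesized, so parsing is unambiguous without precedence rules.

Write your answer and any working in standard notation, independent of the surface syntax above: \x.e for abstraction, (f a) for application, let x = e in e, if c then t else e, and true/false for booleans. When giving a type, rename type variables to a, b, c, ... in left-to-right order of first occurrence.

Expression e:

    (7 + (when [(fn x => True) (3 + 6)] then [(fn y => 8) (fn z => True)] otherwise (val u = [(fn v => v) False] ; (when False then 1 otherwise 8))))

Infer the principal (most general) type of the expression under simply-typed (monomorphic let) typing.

Answer: Int

Working:
  unify Int ~ Int
\x._ : a -> Bool
  unify Int ~ Int
  unify Int ~ Int
  unify a -> Bool ~ Int -> b
  unify a ~ Int
  unify Bool ~ b
_ _ : Bool
  unify Bool ~ Bool
\y._ : c -> Int
\z._ : d -> Bool
  unify c -> Int ~ (d -> Bool) -> e
  unify c ~ d -> Bool
  unify Int ~ e
_ _ : Int
v : f
\v._ : f -> f
  unify f -> f ~ Bool -> g
  unify f ~ Bool
  unify Bool ~ g
_ _ : Bool
let u : Bool
  unify Bool ~ Bool
  unify Int ~ Int
  unify Int ~ Int
  unify Int ~ Int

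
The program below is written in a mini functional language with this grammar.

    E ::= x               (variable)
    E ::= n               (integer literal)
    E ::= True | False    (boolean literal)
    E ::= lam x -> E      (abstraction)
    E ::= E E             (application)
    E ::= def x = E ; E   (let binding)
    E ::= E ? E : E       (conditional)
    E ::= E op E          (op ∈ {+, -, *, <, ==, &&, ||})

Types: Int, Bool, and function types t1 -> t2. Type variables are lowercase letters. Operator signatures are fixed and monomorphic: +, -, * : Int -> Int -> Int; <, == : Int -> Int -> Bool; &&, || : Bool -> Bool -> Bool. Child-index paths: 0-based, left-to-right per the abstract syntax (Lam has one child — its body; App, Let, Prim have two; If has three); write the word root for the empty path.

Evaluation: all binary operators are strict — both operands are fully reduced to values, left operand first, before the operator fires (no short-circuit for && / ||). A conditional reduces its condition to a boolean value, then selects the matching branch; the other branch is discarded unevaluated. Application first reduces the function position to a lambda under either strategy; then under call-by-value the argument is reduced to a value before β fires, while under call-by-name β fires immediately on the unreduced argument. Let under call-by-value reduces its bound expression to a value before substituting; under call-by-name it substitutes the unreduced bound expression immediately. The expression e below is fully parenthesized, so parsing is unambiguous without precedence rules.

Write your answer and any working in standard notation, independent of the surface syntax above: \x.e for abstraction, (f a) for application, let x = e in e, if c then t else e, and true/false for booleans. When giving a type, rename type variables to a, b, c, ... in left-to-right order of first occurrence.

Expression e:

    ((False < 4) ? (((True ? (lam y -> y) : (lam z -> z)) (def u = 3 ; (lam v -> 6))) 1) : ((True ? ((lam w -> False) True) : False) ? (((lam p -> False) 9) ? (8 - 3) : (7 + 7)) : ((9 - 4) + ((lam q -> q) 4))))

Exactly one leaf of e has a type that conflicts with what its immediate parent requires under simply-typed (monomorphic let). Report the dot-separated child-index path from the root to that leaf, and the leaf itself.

Working:
  unify Bool ~ Int
  FAIL: mismatch Bool ~ Int

Answer: 0.0 : false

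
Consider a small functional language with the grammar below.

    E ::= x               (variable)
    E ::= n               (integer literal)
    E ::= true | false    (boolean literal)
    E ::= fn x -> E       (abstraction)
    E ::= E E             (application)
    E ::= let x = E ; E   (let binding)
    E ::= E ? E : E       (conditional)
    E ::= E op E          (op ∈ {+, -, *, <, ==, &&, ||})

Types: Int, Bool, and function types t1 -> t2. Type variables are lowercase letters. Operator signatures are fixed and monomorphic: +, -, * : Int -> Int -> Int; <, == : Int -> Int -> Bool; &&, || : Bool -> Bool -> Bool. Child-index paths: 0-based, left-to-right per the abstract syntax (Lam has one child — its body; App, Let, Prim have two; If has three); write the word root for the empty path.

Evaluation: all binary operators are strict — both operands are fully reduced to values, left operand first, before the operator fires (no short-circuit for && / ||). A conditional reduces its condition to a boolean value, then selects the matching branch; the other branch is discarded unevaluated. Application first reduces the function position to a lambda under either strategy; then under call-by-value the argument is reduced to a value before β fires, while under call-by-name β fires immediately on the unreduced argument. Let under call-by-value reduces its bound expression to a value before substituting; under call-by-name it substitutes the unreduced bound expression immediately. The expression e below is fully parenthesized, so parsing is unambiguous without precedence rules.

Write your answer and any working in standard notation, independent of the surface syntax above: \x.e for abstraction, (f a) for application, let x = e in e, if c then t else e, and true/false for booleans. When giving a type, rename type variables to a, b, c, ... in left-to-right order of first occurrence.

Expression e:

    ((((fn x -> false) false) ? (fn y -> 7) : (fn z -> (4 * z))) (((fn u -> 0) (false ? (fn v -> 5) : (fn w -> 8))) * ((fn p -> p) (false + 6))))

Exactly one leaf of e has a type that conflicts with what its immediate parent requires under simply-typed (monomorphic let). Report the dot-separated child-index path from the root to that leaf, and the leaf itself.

Answer: 1.1.1.0 : false

Working:
\x._ : a -> Bool
  unify a -> Bool ~ Bool -> b
  unify a ~ Bool
  unify Bool ~ b
_ _ : Bool
  unify Bool ~ Bool
\y._ : c -> Int
  unify Int ~ Int
z : d
  unify d ~ Int
\z._ : Int -> Int
  unify c -> Int ~ Int -> Int
  unify c ~ Int
  unify Int ~ Int
\u._ : e -> Int
  unify Bool ~ Bool
\v._ : f -> Int
\w._ : g -> Int
  unify f -> Int ~ g -> Int
  unify f ~ g
  unify Int ~ Int
  unify e -> Int ~ (g -> Int) -> h
  unify e ~ g -> Int
  unify Int ~ h
_ _ : Int
  unify Int ~ Int
p : i
\p._ : i -> i
  unify Bool ~ Int
  FAIL: mismatch Bool ~ Int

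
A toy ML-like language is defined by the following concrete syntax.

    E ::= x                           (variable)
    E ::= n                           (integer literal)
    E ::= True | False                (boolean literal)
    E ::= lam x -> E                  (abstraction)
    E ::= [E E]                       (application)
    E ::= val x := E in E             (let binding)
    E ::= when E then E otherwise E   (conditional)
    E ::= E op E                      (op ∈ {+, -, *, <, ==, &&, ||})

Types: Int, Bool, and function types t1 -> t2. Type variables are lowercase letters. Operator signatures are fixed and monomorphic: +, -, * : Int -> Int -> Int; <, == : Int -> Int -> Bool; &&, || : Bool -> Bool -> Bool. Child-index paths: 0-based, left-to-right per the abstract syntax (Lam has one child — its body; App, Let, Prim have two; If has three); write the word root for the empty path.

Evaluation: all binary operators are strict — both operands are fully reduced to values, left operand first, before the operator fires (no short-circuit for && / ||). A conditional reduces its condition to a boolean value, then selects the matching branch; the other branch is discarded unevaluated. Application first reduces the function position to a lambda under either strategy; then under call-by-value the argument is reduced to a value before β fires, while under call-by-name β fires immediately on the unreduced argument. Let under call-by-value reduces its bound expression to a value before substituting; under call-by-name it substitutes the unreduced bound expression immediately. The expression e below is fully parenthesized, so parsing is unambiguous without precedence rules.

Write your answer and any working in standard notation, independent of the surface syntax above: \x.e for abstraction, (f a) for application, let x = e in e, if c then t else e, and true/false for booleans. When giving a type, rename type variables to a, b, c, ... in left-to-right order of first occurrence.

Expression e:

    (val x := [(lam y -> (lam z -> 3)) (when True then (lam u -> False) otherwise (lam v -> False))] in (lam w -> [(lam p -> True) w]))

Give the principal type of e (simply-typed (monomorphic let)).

Answer: a -> Bool

Derivation:
\z._ : b -> Int
\y._ : a -> b -> Int
  unify Bool ~ Bool
\u._ : c -> Bool
\v._ : d -> Bool
  unify c -> Bool ~ d -> Bool
  unify c ~ d
  unify Bool ~ Bool
  unify a -> b -> Int ~ (d -> Bool) -> e
  unify a ~ d -> Bool
  unify b -> Int ~ e
_ _ : b -> Int
let x : b -> Int
\p._ : g -> Bool
w : f
  unify g -> Bool ~ f -> h
  unify g ~ f
  unify Bool ~ h
_ _ : Bool
\w._ : f -> Bool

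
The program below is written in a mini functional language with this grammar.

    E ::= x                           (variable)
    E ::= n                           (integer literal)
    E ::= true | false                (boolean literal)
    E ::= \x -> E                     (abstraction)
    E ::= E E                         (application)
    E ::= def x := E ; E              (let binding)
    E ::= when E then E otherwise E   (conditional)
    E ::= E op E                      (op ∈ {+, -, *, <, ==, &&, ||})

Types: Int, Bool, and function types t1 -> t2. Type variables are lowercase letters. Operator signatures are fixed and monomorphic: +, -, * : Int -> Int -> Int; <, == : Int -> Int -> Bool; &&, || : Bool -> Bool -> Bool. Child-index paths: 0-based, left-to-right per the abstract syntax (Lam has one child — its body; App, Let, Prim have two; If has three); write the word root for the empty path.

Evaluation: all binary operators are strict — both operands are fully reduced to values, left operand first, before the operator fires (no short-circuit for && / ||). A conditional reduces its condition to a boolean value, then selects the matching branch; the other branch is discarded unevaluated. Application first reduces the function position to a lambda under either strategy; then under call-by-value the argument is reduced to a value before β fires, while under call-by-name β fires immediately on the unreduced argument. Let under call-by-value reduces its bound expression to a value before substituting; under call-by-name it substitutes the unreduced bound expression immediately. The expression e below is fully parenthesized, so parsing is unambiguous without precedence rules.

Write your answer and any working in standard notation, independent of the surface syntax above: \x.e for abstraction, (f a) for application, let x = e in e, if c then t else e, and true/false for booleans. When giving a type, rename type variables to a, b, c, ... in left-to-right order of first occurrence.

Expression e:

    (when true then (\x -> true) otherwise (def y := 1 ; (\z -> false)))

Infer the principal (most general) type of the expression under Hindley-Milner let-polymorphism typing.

Answer: a -> Bool

Derivation:
  unify Bool ~ Bool
\x._ : a -> Bool
let y : Int
\z._ : b -> Bool
  unify a -> Bool ~ b -> Bool
  unify a ~ b
  unify Bool ~ Bool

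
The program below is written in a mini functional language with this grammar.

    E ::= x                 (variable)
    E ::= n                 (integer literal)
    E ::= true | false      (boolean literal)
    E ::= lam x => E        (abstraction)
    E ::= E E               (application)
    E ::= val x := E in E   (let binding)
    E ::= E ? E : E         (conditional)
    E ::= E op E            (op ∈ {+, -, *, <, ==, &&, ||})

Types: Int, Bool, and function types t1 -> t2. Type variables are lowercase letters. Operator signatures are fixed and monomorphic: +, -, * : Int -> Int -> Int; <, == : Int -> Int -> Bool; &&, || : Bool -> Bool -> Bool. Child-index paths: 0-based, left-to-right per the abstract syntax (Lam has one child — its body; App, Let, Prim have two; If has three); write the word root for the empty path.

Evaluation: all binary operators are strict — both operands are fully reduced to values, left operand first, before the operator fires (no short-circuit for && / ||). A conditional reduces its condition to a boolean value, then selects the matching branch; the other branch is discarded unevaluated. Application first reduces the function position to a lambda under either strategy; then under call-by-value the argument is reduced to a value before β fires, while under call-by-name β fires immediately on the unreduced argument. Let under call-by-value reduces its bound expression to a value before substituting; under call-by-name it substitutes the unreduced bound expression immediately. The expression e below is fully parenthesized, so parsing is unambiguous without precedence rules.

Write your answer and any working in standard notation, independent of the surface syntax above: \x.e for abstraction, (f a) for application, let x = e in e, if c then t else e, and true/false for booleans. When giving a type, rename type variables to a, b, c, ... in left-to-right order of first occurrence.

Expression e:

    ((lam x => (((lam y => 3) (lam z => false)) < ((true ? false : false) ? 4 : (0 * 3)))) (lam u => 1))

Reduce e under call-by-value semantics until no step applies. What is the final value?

Working:
step 0: ((\x.(((\y.3) (\z.false)) < (if (if true then false else false) then 4 else (0 * 3)))) (\u.1))
step 1: [beta@root] (((\y.3) (\z.false)) < (if (if true then false else false) then 4 else (0 * 3)))
step 2: [beta@0] (3 < (if (if true then false else false) then 4 else (0 * 3)))
step 3: [if@1.0] (3 < (if false then 4 else (0 * 3)))
step 4: [if@1] (3 < (0 * 3))
step 5: [delta@1] (3 < 0)
step 6: [delta@root] false

Answer: false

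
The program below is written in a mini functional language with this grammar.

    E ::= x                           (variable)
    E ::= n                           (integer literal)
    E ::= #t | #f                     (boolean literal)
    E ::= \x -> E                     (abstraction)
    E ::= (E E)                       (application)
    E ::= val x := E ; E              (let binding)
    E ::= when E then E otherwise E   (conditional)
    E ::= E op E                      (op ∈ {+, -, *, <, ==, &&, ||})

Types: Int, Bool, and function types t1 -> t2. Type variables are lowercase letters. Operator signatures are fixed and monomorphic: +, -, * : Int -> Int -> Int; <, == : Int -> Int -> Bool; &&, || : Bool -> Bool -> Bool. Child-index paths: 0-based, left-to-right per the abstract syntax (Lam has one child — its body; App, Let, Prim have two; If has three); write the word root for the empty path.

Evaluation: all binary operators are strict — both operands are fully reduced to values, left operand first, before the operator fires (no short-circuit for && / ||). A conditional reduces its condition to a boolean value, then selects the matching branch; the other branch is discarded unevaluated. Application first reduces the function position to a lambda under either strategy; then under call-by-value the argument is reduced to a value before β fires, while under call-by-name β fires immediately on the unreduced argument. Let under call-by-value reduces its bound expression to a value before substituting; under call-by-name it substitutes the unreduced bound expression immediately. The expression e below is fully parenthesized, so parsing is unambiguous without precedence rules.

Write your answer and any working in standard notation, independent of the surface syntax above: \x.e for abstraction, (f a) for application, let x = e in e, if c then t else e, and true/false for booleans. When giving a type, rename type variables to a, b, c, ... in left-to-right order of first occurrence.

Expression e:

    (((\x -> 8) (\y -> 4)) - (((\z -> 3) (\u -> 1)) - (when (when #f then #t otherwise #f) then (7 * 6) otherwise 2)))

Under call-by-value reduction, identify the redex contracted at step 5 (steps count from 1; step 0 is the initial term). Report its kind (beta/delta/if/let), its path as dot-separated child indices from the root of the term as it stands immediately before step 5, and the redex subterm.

Trace:
step 0: (((\x.8) (\y.4)) - (((\z.3) (\u.1)) - (if (if false then true else false) then (7 * 6) else 2)))
step 1: [beta@0] (8 - (((\z.3) (\u.1)) - (if (if false then true else false) then (7 * 6) else 2)))
step 2: [beta@1.0] (8 - (3 - (if (if false then true else false) then (7 * 6) else 2)))
step 3: [if@1.1.0] (8 - (3 - (if false then (7 * 6) else 2)))
step 4: [if@1.1] (8 - (3 - 2))
step 5: [delta@1] (8 - 1)

Answer: delta at 1 : (3 - 2)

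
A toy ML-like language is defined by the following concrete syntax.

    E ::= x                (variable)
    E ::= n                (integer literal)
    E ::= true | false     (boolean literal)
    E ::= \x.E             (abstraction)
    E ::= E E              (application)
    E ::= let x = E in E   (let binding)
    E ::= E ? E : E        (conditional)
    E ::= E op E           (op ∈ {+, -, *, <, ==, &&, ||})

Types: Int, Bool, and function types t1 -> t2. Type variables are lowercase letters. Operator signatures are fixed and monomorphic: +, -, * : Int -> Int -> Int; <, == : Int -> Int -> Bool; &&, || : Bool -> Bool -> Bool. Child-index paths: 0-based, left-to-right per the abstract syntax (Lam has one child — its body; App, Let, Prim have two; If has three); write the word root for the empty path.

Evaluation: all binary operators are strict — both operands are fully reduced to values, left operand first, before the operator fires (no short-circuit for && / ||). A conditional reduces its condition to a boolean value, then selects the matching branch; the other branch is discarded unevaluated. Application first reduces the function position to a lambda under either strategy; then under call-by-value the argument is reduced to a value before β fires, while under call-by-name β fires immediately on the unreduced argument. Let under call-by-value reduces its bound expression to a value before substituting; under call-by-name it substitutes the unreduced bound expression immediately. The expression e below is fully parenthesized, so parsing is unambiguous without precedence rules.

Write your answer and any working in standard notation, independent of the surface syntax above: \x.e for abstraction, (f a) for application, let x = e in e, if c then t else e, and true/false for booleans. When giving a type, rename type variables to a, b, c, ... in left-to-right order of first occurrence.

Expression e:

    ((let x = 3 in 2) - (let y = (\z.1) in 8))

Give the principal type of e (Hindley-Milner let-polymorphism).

Derivation:
let x : Int
  unify Int ~ Int
\z._ : a -> Int
let y : forall. a -> Int
  unify Int ~ Int

Answer: Int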